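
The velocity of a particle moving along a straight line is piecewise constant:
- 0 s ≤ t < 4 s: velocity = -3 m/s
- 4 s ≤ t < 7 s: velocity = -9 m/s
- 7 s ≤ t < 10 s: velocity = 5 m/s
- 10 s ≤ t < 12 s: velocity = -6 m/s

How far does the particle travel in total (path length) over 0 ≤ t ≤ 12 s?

66 m

Total distance travelled is ∫|v| dt — sum the magnitudes of each area piece.
0–4 s: |-3| × 4 = 12 m
4–7 s: |-9| × 3 = 27 m
7–10 s: |5| × 3 = 15 m
10–12 s: |-6| × 2 = 12 m
Total distance = 66 m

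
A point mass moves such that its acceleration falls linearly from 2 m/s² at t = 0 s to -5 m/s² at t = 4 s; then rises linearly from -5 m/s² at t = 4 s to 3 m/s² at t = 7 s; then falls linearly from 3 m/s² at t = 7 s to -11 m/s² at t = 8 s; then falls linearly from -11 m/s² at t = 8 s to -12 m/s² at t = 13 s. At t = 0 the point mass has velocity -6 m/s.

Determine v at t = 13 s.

Δv equals the area under the a-t graph; then v = v₀ + Δv.
0–4 s: ½(2 + -5)(4) = -6 m/s
4–7 s: ½(-5 + 3)(3) = -3 m/s
7–8 s: ½(3 + -11)(1) = -4 m/s
8–13 s: ½(-11 + -12)(5) = -57.5 m/s
Δv = -70.5 m/s, so v(13) = -6 + (-70.5) = -76.5 m/s.

-76.5 m/s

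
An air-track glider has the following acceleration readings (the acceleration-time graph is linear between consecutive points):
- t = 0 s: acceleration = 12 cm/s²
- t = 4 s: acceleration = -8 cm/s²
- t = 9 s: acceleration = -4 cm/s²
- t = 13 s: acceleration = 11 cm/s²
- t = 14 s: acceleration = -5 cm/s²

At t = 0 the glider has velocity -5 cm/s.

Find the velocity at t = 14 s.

-10 cm/s

Δv equals the area under the a-t graph; then v = v₀ + Δv.
0–4 s: ½(12 + -8)(4) = 8 cm/s
4–9 s: ½(-8 + -4)(5) = -30 cm/s
9–13 s: ½(-4 + 11)(4) = 14 cm/s
13–14 s: ½(11 + -5)(1) = 3 cm/s
Δv = -5 cm/s, so v(14) = -5 + (-5) = -10 cm/s.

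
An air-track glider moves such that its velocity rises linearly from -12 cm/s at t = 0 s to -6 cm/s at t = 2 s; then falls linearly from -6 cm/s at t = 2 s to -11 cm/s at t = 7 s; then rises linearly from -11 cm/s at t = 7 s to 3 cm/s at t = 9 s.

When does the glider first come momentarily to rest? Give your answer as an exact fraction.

t = 60/7 s

v changes sign on 7–9 s (from -11 to 3); the graph is linear there, so v = 0 at t = 7 + (11)·(9 − 7)/(3 − -11) = 60/7 s.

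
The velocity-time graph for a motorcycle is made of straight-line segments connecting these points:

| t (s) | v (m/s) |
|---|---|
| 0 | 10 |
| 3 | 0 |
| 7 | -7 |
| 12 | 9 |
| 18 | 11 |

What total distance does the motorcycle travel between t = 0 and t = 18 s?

109.3125 m

Total distance travelled is ∫|v| dt — sum the magnitudes of each area piece.
0–3 s: |½(10 + 0)(3)| = 15 m
3–7 s: |½(0 + -7)(4)| = 14 m
7–12 s: v = 0 at t = 9.1875 s; triangle areas 7.65625 + 12.65625 = 20.3125 m
12–18 s: |½(9 + 11)(6)| = 60 m
Total distance = 109.3125 m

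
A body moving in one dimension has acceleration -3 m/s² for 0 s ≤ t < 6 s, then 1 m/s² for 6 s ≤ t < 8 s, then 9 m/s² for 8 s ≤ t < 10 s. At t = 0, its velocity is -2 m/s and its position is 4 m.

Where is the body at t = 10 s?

-118 m

On each constant-a segment, Δv = aΔt and Δx = v₀Δt + ½aΔt²; chain segment to segment.
0–6 s: v starts -2 m/s; Δx = -2·6 + ½·-3·6² = -66 m; v ends -20 m/s.
6–8 s: v starts -20 m/s; Δx = -20·2 + ½·1·2² = -38 m; v ends -18 m/s.
8–10 s: v starts -18 m/s; Δx = -18·2 + ½·9·2² = -18 m; v ends 0 m/s.
x(10) = 4 + Σ Δx = -118 m.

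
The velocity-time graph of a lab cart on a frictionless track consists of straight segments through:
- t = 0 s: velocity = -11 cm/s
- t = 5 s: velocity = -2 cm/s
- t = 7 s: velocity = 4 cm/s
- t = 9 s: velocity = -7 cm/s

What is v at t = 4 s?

-3.8 cm/s

On 0–5 s the graph is linear from -11 to -2 cm/s: v(4) = -11 + (-2 − -11)·(4 − 0)/(5 − 0) = -3.8 cm/s.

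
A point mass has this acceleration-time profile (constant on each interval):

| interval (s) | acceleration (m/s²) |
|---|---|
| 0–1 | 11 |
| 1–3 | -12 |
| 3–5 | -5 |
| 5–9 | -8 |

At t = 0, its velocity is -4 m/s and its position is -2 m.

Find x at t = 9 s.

-226.5 m

On each constant-a segment, Δv = aΔt and Δx = v₀Δt + ½aΔt²; chain segment to segment.
0–1 s: v starts -4 m/s; Δx = -4·1 + ½·11·1² = 1.5 m; v ends 7 m/s.
1–3 s: v starts 7 m/s; Δx = 7·2 + ½·-12·2² = -10 m; v ends -17 m/s.
3–5 s: v starts -17 m/s; Δx = -17·2 + ½·-5·2² = -44 m; v ends -27 m/s.
5–9 s: v starts -27 m/s; Δx = -27·4 + ½·-8·4² = -172 m; v ends -59 m/s.
x(9) = -2 + Σ Δx = -226.5 m.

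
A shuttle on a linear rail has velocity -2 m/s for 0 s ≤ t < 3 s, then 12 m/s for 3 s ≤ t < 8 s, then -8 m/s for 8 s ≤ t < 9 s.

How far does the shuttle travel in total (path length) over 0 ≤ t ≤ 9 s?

Total distance travelled is ∫|v| dt — sum the magnitudes of each area piece.
0–3 s: |-2| × 3 = 6 m
3–8 s: |12| × 5 = 60 m
8–9 s: |-8| × 1 = 8 m
Total distance = 74 m

74 m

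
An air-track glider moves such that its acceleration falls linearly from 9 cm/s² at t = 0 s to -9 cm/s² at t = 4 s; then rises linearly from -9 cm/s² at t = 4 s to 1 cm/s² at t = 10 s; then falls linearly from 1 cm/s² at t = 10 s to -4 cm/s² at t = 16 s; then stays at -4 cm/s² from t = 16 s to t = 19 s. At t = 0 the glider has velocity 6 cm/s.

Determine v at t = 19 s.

-39 cm/s

Δv equals the area under the a-t graph; then v = v₀ + Δv.
0–4 s: ½(9 + -9)(4) = 0 cm/s
4–10 s: ½(-9 + 1)(6) = -24 cm/s
10–16 s: ½(1 + -4)(6) = -9 cm/s
16–19 s: -4 × 3 = -12 cm/s
Δv = -45 cm/s, so v(19) = 6 + (-45) = -39 cm/s.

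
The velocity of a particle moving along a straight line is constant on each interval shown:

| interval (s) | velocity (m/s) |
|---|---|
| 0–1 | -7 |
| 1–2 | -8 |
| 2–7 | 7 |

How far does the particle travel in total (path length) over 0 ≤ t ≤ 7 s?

50 m

Total distance travelled is ∫|v| dt — sum the magnitudes of each area piece.
0–1 s: |-7| × 1 = 7 m
1–2 s: |-8| × 1 = 8 m
2–7 s: |7| × 5 = 35 m
Total distance = 50 m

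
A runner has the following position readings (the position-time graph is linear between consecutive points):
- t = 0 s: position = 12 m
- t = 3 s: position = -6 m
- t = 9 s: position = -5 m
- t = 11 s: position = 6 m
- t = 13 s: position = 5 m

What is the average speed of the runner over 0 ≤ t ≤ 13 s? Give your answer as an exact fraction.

Average speed = (total path length)/(elapsed time); on a piecewise-linear x-t graph the path length is Σ|Δx|.
0–3 s: |Δx| = |-6 − 12| = 18 m
3–9 s: |Δx| = |-5 − -6| = 1 m
9–11 s: |Δx| = |6 − -5| = 11 m
11–13 s: |Δx| = |5 − 6| = 1 m
Total path = 31 m; average speed = 31/13 = 31/13 m/s.

31/13 m/s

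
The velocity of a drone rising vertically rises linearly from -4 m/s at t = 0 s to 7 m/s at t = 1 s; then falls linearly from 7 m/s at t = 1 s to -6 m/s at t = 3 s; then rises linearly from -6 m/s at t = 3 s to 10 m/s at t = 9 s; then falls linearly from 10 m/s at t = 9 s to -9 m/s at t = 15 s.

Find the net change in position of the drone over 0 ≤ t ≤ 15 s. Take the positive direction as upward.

Displacement is the signed area under the v-t curve.
0–1 s: ½(-4 + 7)(1) = 1.5 m
1–3 s: ½(7 + -6)(2) = 1 m
3–9 s: ½(-6 + 10)(6) = 12 m
9–15 s: ½(10 + -9)(6) = 3 m
Net displacement = 17.5 m

17.5 m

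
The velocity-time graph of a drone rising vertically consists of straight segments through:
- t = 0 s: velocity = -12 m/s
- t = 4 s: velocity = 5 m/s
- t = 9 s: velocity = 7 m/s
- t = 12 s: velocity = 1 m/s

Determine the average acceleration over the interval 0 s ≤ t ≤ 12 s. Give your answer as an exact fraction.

13/12 m/s²

Average acceleration = Δv/Δt = (1 − -12)/(12 − 0) = 13/12 m/s².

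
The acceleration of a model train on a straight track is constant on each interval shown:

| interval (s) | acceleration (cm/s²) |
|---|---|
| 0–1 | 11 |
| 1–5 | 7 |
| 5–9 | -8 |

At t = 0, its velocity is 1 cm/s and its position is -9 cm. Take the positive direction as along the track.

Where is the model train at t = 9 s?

On each constant-a segment, Δv = aΔt and Δx = v₀Δt + ½aΔt²; chain segment to segment.
0–1 s: v starts 1 cm/s; Δx = 1·1 + ½·11·1² = 6.5 cm; v ends 12 cm/s.
1–5 s: v starts 12 cm/s; Δx = 12·4 + ½·7·4² = 104 cm; v ends 40 cm/s.
5–9 s: v starts 40 cm/s; Δx = 40·4 + ½·-8·4² = 96 cm; v ends 8 cm/s.
x(9) = -9 + Σ Δx = 197.5 cm.

197.5 cm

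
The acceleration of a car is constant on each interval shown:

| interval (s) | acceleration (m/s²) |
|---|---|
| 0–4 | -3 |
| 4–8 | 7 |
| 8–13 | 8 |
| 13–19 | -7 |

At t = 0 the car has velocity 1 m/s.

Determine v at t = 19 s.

15 m/s

Δv equals the area under the a-t graph; then v = v₀ + Δv.
0–4 s: -3 × 4 = -12 m/s
4–8 s: 7 × 4 = 28 m/s
8–13 s: 8 × 5 = 40 m/s
13–19 s: -7 × 6 = -42 m/s
Δv = 14 m/s, so v(19) = 1 + (14) = 15 m/s.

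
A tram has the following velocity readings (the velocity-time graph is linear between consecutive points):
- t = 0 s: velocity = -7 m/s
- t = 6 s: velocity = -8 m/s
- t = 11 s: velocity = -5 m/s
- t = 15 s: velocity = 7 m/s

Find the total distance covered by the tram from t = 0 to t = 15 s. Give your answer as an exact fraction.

539/6 m

Distance (not displacement) is the total path length: add the absolute areas under v-t.
0–6 s: |½(-7 + -8)(6)| = 45 m
6–11 s: |½(-8 + -5)(5)| = 32.5 m
11–15 s: v = 0 at t = 38/3 s; triangle areas 25/6 + 49/6 = 37/3 m
Total distance = 539/6 m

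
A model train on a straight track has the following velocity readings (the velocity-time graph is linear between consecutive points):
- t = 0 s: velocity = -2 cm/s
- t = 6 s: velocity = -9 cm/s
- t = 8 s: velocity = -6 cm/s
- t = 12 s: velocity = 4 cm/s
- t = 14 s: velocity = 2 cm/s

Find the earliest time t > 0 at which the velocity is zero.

t = 10.4 s

v changes sign on 8–12 s (from -6 to 4); the graph is linear there, so v = 0 at t = 8 + (6)·(12 − 8)/(4 − -6) = 10.4 s.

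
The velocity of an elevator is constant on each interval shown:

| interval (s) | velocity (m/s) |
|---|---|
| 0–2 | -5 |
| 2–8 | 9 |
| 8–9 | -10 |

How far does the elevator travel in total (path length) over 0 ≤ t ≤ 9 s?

74 m

Total distance travelled is ∫|v| dt — sum the magnitudes of each area piece.
0–2 s: |-5| × 2 = 10 m
2–8 s: |9| × 6 = 54 m
8–9 s: |-10| × 1 = 10 m
Total distance = 74 m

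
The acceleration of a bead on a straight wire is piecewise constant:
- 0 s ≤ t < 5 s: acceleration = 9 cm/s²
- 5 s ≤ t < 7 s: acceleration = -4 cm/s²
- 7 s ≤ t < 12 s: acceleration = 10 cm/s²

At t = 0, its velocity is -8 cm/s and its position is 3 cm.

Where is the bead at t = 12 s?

411.5 cm

On each constant-a segment, Δv = aΔt and Δx = v₀Δt + ½aΔt²; chain segment to segment.
0–5 s: v starts -8 cm/s; Δx = -8·5 + ½·9·5² = 72.5 cm; v ends 37 cm/s.
5–7 s: v starts 37 cm/s; Δx = 37·2 + ½·-4·2² = 66 cm; v ends 29 cm/s.
7–12 s: v starts 29 cm/s; Δx = 29·5 + ½·10·5² = 270 cm; v ends 79 cm/s.
x(12) = 3 + Σ Δx = 411.5 cm.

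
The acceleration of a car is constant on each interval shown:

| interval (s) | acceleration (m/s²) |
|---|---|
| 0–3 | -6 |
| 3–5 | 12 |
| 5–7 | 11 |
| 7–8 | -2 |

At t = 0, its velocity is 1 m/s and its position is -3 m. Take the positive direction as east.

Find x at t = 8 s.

On each constant-a segment, Δv = aΔt and Δx = v₀Δt + ½aΔt²; chain segment to segment.
0–3 s: v starts 1 m/s; Δx = 1·3 + ½·-6·3² = -24 m; v ends -17 m/s.
3–5 s: v starts -17 m/s; Δx = -17·2 + ½·12·2² = -10 m; v ends 7 m/s.
5–7 s: v starts 7 m/s; Δx = 7·2 + ½·11·2² = 36 m; v ends 29 m/s.
7–8 s: v starts 29 m/s; Δx = 29·1 + ½·-2·1² = 28 m; v ends 27 m/s.
x(8) = -3 + Σ Δx = 27 m.

27 m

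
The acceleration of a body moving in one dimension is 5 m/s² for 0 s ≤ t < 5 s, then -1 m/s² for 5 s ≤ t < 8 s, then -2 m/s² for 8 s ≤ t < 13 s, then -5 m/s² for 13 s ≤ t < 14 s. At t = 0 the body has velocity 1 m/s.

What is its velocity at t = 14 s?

Δv equals the area under the a-t graph; then v = v₀ + Δv.
0–5 s: 5 × 5 = 25 m/s
5–8 s: -1 × 3 = -3 m/s
8–13 s: -2 × 5 = -10 m/s
13–14 s: -5 × 1 = -5 m/s
Δv = 7 m/s, so v(14) = 1 + (7) = 8 m/s.

8 m/s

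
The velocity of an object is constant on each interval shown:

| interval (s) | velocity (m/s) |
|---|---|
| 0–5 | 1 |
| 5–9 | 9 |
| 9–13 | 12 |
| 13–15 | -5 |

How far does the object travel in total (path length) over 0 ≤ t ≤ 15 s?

Distance (not displacement) is the total path length: add the absolute areas under v-t.
0–5 s: |1| × 5 = 5 m
5–9 s: |9| × 4 = 36 m
9–13 s: |12| × 4 = 48 m
13–15 s: |-5| × 2 = 10 m
Total distance = 99 m

99 m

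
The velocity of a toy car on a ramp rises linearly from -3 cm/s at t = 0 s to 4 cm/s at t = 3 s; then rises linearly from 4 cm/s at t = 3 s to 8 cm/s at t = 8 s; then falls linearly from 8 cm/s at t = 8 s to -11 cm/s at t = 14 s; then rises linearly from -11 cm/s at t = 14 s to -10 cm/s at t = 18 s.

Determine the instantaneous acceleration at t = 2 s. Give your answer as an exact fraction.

7/3 cm/s²

Acceleration is the slope of the v-t graph on 0–3 s: (4 − -3)/(3 − 0) = 7/3 cm/s².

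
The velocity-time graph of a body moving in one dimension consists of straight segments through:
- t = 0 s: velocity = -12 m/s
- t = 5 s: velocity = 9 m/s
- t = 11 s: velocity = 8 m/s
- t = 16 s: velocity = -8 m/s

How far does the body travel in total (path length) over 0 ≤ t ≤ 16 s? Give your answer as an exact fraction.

1369/14 m

Distance (not displacement) is the total path length: add the absolute areas under v-t.
0–5 s: v = 0 at t = 20/7 s; triangle areas 120/7 + 135/14 = 375/14 m
5–11 s: |½(9 + 8)(6)| = 51 m
11–16 s: v = 0 at t = 13.5 s; triangle areas 10 + 10 = 20 m
Total distance = 1369/14 m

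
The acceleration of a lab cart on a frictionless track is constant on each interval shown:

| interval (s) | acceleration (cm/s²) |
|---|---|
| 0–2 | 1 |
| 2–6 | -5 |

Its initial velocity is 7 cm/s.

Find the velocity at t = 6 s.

-11 cm/s

Δv equals the area under the a-t graph; then v = v₀ + Δv.
0–2 s: 1 × 2 = 2 cm/s
2–6 s: -5 × 4 = -20 cm/s
Δv = -18 cm/s, so v(6) = 7 + (-18) = -11 cm/s.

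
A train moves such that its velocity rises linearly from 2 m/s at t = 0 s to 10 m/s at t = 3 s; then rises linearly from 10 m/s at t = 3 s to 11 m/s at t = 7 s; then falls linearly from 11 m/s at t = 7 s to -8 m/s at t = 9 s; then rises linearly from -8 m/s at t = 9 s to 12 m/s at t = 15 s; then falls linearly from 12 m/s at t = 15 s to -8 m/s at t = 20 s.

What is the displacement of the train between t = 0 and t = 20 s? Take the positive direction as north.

85 m

Displacement is the signed area under the v-t curve.
0–3 s: ½(2 + 10)(3) = 18 m
3–7 s: ½(10 + 11)(4) = 42 m
7–9 s: ½(11 + -8)(2) = 3 m
9–15 s: ½(-8 + 12)(6) = 12 m
15–20 s: ½(12 + -8)(5) = 10 m
Net displacement = 85 m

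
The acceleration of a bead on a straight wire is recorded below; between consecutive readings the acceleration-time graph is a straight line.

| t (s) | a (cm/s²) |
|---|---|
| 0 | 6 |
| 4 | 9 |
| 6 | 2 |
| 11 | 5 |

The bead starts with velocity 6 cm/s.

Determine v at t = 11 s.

Δv equals the area under the a-t graph; then v = v₀ + Δv.
0–4 s: ½(6 + 9)(4) = 30 cm/s
4–6 s: ½(9 + 2)(2) = 11 cm/s
6–11 s: ½(2 + 5)(5) = 17.5 cm/s
Δv = 58.5 cm/s, so v(11) = 6 + (58.5) = 64.5 cm/s.

64.5 cm/s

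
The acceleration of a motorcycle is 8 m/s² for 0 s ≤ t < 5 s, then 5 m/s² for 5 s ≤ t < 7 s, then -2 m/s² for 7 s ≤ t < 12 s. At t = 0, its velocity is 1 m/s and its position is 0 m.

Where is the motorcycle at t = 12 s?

427 m

On each constant-a segment, Δv = aΔt and Δx = v₀Δt + ½aΔt²; chain segment to segment.
0–5 s: v starts 1 m/s; Δx = 1·5 + ½·8·5² = 105 m; v ends 41 m/s.
5–7 s: v starts 41 m/s; Δx = 41·2 + ½·5·2² = 92 m; v ends 51 m/s.
7–12 s: v starts 51 m/s; Δx = 51·5 + ½·-2·5² = 230 m; v ends 41 m/s.
x(12) = 0 + Σ Δx = 427 m.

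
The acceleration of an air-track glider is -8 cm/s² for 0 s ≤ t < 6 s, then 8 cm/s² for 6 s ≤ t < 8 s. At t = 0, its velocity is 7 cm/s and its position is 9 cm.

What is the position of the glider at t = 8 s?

On each constant-a segment, Δv = aΔt and Δx = v₀Δt + ½aΔt²; chain segment to segment.
0–6 s: v starts 7 cm/s; Δx = 7·6 + ½·-8·6² = -102 cm; v ends -41 cm/s.
6–8 s: v starts -41 cm/s; Δx = -41·2 + ½·8·2² = -66 cm; v ends -25 cm/s.
x(8) = 9 + Σ Δx = -159 cm.

-159 cm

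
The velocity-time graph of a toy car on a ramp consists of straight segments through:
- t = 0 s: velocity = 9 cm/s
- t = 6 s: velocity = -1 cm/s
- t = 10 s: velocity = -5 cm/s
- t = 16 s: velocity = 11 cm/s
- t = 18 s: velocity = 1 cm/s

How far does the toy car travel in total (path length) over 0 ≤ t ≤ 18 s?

Total distance travelled is ∫|v| dt — sum the magnitudes of each area piece.
0–6 s: v = 0 at t = 5.4 s; triangle areas 24.3 + 0.3 = 24.6 cm
6–10 s: |½(-1 + -5)(4)| = 12 cm
10–16 s: v = 0 at t = 11.875 s; triangle areas 4.6875 + 22.6875 = 27.375 cm
16–18 s: |½(11 + 1)(2)| = 12 cm
Total distance = 75.975 cm

75.975 cm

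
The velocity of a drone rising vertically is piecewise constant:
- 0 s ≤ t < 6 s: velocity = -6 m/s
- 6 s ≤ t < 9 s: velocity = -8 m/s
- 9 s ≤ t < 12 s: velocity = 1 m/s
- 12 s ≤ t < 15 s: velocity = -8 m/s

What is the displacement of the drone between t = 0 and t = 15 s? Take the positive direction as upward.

-81 m

Net displacement equals the area under the velocity-time graph (areas below the axis count negative).
0–6 s: -6 × 6 = -36 m
6–9 s: -8 × 3 = -24 m
9–12 s: 1 × 3 = 3 m
12–15 s: -8 × 3 = -24 m
Net displacement = -81 m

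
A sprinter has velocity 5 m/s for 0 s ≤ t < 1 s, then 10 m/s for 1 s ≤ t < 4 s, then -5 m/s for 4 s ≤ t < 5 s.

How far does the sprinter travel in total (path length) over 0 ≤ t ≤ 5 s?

40 m

Distance (not displacement) is the total path length: add the absolute areas under v-t.
0–1 s: |5| × 1 = 5 m
1–4 s: |10| × 3 = 30 m
4–5 s: |-5| × 1 = 5 m
Total distance = 40 m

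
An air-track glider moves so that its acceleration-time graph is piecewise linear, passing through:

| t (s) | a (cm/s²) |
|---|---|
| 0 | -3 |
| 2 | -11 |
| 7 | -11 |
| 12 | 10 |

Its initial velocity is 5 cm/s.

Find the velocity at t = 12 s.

-66.5 cm/s

Δv equals the area under the a-t graph; then v = v₀ + Δv.
0–2 s: ½(-3 + -11)(2) = -14 cm/s
2–7 s: -11 × 5 = -55 cm/s
7–12 s: ½(-11 + 10)(5) = -2.5 cm/s
Δv = -71.5 cm/s, so v(12) = 5 + (-71.5) = -66.5 cm/s.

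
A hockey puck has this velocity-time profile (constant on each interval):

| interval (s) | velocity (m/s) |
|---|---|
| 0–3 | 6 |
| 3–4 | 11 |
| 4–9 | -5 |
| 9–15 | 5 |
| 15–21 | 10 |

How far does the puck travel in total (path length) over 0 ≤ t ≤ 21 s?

Distance (not displacement) is the total path length: add the absolute areas under v-t.
0–3 s: |6| × 3 = 18 m
3–4 s: |11| × 1 = 11 m
4–9 s: |-5| × 5 = 25 m
9–15 s: |5| × 6 = 30 m
15–21 s: |10| × 6 = 60 m
Total distance = 144 m

144 m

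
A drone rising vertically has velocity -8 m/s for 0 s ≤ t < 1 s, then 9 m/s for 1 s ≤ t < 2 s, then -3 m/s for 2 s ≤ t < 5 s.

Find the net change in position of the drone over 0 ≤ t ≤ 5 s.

-8 m

Net displacement equals the area under the velocity-time graph (areas below the axis count negative).
0–1 s: -8 × 1 = -8 m
1–2 s: 9 × 1 = 9 m
2–5 s: -3 × 3 = -9 m
Net displacement = -8 m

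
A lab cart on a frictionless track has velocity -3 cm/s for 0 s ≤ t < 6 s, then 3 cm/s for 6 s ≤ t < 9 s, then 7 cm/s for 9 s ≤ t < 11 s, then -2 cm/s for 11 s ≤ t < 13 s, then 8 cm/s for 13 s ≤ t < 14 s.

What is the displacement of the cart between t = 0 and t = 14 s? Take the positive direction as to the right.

Displacement is the signed area under the v-t curve.
0–6 s: -3 × 6 = -18 cm
6–9 s: 3 × 3 = 9 cm
9–11 s: 7 × 2 = 14 cm
11–13 s: -2 × 2 = -4 cm
13–14 s: 8 × 1 = 8 cm
Net displacement = 9 cm

9 cm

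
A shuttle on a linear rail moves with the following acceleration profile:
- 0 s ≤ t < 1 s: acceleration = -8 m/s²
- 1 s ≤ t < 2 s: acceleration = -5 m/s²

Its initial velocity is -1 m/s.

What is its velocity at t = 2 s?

-14 m/s

Δv equals the area under the a-t graph; then v = v₀ + Δv.
0–1 s: -8 × 1 = -8 m/s
1–2 s: -5 × 1 = -5 m/s
Δv = -13 m/s, so v(2) = -1 + (-13) = -14 m/s.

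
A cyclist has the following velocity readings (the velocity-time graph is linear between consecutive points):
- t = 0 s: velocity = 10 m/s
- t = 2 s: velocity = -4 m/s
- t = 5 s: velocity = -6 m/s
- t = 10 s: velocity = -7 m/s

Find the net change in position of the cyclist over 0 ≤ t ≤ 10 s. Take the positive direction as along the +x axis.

Net displacement equals the area under the velocity-time graph (areas below the axis count negative).
0–2 s: ½(10 + -4)(2) = 6 m
2–5 s: ½(-4 + -6)(3) = -15 m
5–10 s: ½(-6 + -7)(5) = -32.5 m
Net displacement = -41.5 m

-41.5 m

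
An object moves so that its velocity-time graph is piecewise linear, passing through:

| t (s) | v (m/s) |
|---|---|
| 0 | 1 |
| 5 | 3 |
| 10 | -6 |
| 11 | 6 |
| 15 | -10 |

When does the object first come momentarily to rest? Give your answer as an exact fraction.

v changes sign on 5–10 s (from 3 to -6); the graph is linear there, so v = 0 at t = 5 + (-3)·(10 − 5)/(-6 − 3) = 20/3 s.

t = 20/3 s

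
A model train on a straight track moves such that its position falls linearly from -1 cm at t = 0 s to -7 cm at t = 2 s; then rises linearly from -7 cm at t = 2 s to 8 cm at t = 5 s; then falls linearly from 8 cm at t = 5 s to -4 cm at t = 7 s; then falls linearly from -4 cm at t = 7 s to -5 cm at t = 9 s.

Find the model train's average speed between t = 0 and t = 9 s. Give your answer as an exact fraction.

34/9 cm/s

Average speed = (total path length)/(elapsed time); on a piecewise-linear x-t graph the path length is Σ|Δx|.
0–2 s: |Δx| = |-7 − -1| = 6 cm
2–5 s: |Δx| = |8 − -7| = 15 cm
5–7 s: |Δx| = |-4 − 8| = 12 cm
7–9 s: |Δx| = |-5 − -4| = 1 cm
Total path = 34 cm; average speed = 34/9 = 34/9 cm/s.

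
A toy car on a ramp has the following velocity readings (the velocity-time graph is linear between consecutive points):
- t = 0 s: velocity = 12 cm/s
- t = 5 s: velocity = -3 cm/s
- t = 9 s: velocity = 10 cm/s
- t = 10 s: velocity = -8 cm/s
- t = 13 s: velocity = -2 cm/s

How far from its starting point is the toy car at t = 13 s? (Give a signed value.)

22.5 cm

Net displacement equals the area under the velocity-time graph (areas below the axis count negative).
0–5 s: ½(12 + -3)(5) = 22.5 cm
5–9 s: ½(-3 + 10)(4) = 14 cm
9–10 s: ½(10 + -8)(1) = 1 cm
10–13 s: ½(-8 + -2)(3) = -15 cm
Net displacement = 22.5 cm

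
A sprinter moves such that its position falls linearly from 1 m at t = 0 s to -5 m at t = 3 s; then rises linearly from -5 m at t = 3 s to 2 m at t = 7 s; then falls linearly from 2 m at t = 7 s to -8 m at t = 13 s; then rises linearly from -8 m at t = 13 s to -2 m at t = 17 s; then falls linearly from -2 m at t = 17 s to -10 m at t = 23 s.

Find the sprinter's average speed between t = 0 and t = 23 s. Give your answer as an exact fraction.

37/23 m/s

Average speed = (total path length)/(elapsed time); on a piecewise-linear x-t graph the path length is Σ|Δx|.
0–3 s: |Δx| = |-5 − 1| = 6 m
3–7 s: |Δx| = |2 − -5| = 7 m
7–13 s: |Δx| = |-8 − 2| = 10 m
13–17 s: |Δx| = |-2 − -8| = 6 m
17–23 s: |Δx| = |-10 − -2| = 8 m
Total path = 37 m; average speed = 37/23 = 37/23 m/s.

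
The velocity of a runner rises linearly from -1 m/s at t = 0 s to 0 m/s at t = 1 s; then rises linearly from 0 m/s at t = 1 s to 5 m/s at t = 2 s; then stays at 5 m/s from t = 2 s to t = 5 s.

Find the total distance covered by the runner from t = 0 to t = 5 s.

Total distance travelled is ∫|v| dt — sum the magnitudes of each area piece.
0–1 s: |½(-1 + 0)(1)| = 0.5 m
1–2 s: |½(0 + 5)(1)| = 2.5 m
2–5 s: |5| × 3 = 15 m
Total distance = 18 m

18 m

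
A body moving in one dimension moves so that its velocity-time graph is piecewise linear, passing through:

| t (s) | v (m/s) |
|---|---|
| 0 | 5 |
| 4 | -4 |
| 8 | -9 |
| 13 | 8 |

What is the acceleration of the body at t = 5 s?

Acceleration is the slope of the v-t graph on 4–8 s: (-9 − -4)/(8 − 4) = -1.25 m/s².

-1.25 m/s²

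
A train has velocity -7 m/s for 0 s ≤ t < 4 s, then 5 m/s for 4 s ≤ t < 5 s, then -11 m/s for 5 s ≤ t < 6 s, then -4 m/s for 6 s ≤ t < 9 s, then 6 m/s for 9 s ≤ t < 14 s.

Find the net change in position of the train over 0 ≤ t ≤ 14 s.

Net displacement equals the area under the velocity-time graph (areas below the axis count negative).
0–4 s: -7 × 4 = -28 m
4–5 s: 5 × 1 = 5 m
5–6 s: -11 × 1 = -11 m
6–9 s: -4 × 3 = -12 m
9–14 s: 6 × 5 = 30 m
Net displacement = -16 m

-16 m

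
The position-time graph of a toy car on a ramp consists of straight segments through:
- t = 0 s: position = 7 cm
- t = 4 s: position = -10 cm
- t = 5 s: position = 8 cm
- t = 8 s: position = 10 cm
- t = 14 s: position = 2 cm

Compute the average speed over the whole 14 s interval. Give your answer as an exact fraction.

Average speed = (total path length)/(elapsed time); on a piecewise-linear x-t graph the path length is Σ|Δx|.
0–4 s: |Δx| = |-10 − 7| = 17 cm
4–5 s: |Δx| = |8 − -10| = 18 cm
5–8 s: |Δx| = |10 − 8| = 2 cm
8–14 s: |Δx| = |2 − 10| = 8 cm
Total path = 45 cm; average speed = 45/14 = 45/14 cm/s.

45/14 cm/s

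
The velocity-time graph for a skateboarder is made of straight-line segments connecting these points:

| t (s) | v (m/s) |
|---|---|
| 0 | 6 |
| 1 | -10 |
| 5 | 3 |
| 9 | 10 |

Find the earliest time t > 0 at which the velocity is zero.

t = 0.375 s

v changes sign on 0–1 s (from 6 to -10); the graph is linear there, so v = 0 at t = 0 + (-6)·(1 − 0)/(-10 − 6) = 0.375 s.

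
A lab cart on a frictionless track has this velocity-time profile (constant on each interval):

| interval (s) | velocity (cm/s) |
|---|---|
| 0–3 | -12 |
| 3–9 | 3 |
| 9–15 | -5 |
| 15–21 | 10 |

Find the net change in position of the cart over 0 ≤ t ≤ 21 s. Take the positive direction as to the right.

12 cm

Net displacement equals the area under the velocity-time graph (areas below the axis count negative).
0–3 s: -12 × 3 = -36 cm
3–9 s: 3 × 6 = 18 cm
9–15 s: -5 × 6 = -30 cm
15–21 s: 10 × 6 = 60 cm
Net displacement = 12 cm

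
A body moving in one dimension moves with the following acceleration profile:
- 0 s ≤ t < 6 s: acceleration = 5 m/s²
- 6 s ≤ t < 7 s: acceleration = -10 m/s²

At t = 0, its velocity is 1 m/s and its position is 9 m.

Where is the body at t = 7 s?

On each constant-a segment, Δv = aΔt and Δx = v₀Δt + ½aΔt²; chain segment to segment.
0–6 s: v starts 1 m/s; Δx = 1·6 + ½·5·6² = 96 m; v ends 31 m/s.
6–7 s: v starts 31 m/s; Δx = 31·1 + ½·-10·1² = 26 m; v ends 21 m/s.
x(7) = 9 + Σ Δx = 131 m.

131 m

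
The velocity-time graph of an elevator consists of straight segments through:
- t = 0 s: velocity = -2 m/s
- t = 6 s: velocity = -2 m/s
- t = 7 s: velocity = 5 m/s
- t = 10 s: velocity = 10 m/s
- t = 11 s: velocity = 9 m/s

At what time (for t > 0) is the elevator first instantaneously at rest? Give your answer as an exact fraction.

v changes sign on 6–7 s (from -2 to 5); the graph is linear there, so v = 0 at t = 6 + (2)·(7 − 6)/(5 − -2) = 44/7 s.

t = 44/7 s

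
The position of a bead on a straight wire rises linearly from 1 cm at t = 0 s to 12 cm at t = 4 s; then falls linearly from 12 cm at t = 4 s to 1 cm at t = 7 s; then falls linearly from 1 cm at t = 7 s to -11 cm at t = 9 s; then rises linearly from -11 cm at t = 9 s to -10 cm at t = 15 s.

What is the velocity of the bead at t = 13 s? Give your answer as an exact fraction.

1/6 cm/s

Velocity is the slope of the x-t graph on 9–15 s: (-10 − -11)/(15 − 9) = 1/6 cm/s.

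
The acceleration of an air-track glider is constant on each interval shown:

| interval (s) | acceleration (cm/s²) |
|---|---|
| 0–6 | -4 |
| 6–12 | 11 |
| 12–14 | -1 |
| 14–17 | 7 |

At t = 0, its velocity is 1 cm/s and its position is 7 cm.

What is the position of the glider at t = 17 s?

On each constant-a segment, Δv = aΔt and Δx = v₀Δt + ½aΔt²; chain segment to segment.
0–6 s: v starts 1 cm/s; Δx = 1·6 + ½·-4·6² = -66 cm; v ends -23 cm/s.
6–12 s: v starts -23 cm/s; Δx = -23·6 + ½·11·6² = 60 cm; v ends 43 cm/s.
12–14 s: v starts 43 cm/s; Δx = 43·2 + ½·-1·2² = 84 cm; v ends 41 cm/s.
14–17 s: v starts 41 cm/s; Δx = 41·3 + ½·7·3² = 154.5 cm; v ends 62 cm/s.
x(17) = 7 + Σ Δx = 239.5 cm.

239.5 cm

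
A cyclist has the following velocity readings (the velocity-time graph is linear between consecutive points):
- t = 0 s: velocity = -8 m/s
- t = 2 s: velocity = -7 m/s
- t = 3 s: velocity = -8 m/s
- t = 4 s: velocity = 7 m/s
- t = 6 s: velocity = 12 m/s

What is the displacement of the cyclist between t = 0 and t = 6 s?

Displacement is the signed area under the v-t curve.
0–2 s: ½(-8 + -7)(2) = -15 m
2–3 s: ½(-7 + -8)(1) = -7.5 m
3–4 s: ½(-8 + 7)(1) = -0.5 m
4–6 s: ½(7 + 12)(2) = 19 m
Net displacement = -4 m

-4 m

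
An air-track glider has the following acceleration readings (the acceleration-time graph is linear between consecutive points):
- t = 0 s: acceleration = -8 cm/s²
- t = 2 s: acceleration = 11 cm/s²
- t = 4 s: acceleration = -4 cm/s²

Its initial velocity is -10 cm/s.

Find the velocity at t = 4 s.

Δv equals the area under the a-t graph; then v = v₀ + Δv.
0–2 s: ½(-8 + 11)(2) = 3 cm/s
2–4 s: ½(11 + -4)(2) = 7 cm/s
Δv = 10 cm/s, so v(4) = -10 + (10) = 0 cm/s.

0 cm/s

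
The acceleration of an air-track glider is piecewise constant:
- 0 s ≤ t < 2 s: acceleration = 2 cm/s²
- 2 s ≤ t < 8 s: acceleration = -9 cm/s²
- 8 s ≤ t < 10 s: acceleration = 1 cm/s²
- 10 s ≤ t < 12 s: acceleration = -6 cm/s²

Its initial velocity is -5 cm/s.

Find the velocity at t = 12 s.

Δv equals the area under the a-t graph; then v = v₀ + Δv.
0–2 s: 2 × 2 = 4 cm/s
2–8 s: -9 × 6 = -54 cm/s
8–10 s: 1 × 2 = 2 cm/s
10–12 s: -6 × 2 = -12 cm/s
Δv = -60 cm/s, so v(12) = -5 + (-60) = -65 cm/s.

-65 cm/s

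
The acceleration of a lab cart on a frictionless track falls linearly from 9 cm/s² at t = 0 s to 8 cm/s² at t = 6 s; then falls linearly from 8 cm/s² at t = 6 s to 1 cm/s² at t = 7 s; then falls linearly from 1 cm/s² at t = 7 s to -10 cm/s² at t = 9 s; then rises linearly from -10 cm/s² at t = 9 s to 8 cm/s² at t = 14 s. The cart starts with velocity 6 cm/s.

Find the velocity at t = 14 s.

47.5 cm/s

Δv equals the area under the a-t graph; then v = v₀ + Δv.
0–6 s: ½(9 + 8)(6) = 51 cm/s
6–7 s: ½(8 + 1)(1) = 4.5 cm/s
7–9 s: ½(1 + -10)(2) = -9 cm/s
9–14 s: ½(-10 + 8)(5) = -5 cm/s
Δv = 41.5 cm/s, so v(14) = 6 + (41.5) = 47.5 cm/s.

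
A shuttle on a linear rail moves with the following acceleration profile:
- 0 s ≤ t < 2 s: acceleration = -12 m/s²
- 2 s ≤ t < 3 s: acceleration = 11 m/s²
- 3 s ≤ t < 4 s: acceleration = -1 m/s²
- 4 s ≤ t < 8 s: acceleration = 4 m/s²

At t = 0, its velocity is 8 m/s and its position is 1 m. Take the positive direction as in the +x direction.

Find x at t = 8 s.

On each constant-a segment, Δv = aΔt and Δx = v₀Δt + ½aΔt²; chain segment to segment.
0–2 s: v starts 8 m/s; Δx = 8·2 + ½·-12·2² = -8 m; v ends -16 m/s.
2–3 s: v starts -16 m/s; Δx = -16·1 + ½·11·1² = -10.5 m; v ends -5 m/s.
3–4 s: v starts -5 m/s; Δx = -5·1 + ½·-1·1² = -5.5 m; v ends -6 m/s.
4–8 s: v starts -6 m/s; Δx = -6·4 + ½·4·4² = 8 m; v ends 10 m/s.
x(8) = 1 + Σ Δx = -15 m.

-15 m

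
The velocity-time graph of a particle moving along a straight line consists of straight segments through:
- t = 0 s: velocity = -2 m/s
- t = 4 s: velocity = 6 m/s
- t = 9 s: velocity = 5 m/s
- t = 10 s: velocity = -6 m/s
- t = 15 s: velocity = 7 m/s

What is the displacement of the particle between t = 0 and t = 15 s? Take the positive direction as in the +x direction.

Displacement is the signed area under the v-t curve.
0–4 s: ½(-2 + 6)(4) = 8 m
4–9 s: ½(6 + 5)(5) = 27.5 m
9–10 s: ½(5 + -6)(1) = -0.5 m
10–15 s: ½(-6 + 7)(5) = 2.5 m
Net displacement = 37.5 m

37.5 m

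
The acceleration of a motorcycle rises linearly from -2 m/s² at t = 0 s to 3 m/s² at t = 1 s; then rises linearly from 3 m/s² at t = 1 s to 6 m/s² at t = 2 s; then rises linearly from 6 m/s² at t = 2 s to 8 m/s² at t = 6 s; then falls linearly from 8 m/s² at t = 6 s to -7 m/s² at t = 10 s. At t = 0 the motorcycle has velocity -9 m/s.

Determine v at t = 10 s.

26 m/s

Δv equals the area under the a-t graph; then v = v₀ + Δv.
0–1 s: ½(-2 + 3)(1) = 0.5 m/s
1–2 s: ½(3 + 6)(1) = 4.5 m/s
2–6 s: ½(6 + 8)(4) = 28 m/s
6–10 s: ½(8 + -7)(4) = 2 m/s
Δv = 35 m/s, so v(10) = -9 + (35) = 26 m/s.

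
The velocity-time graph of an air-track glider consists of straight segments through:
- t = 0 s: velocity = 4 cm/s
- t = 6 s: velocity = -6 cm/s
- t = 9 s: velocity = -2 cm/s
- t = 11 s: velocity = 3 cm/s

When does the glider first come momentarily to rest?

t = 2.4 s

v changes sign on 0–6 s (from 4 to -6); the graph is linear there, so v = 0 at t = 0 + (-4)·(6 − 0)/(-6 − 4) = 2.4 s.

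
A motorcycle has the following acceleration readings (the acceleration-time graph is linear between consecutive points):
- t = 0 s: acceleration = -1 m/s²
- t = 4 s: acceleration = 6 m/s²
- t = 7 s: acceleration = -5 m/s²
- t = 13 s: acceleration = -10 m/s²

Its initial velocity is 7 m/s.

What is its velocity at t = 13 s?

-26.5 m/s

Δv equals the area under the a-t graph; then v = v₀ + Δv.
0–4 s: ½(-1 + 6)(4) = 10 m/s
4–7 s: ½(6 + -5)(3) = 1.5 m/s
7–13 s: ½(-5 + -10)(6) = -45 m/s
Δv = -33.5 m/s, so v(13) = 7 + (-33.5) = -26.5 m/s.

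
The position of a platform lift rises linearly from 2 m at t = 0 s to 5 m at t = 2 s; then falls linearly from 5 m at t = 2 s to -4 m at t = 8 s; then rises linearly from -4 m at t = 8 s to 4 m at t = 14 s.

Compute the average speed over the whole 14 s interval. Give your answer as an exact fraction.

Average speed = (total path length)/(elapsed time); on a piecewise-linear x-t graph the path length is Σ|Δx|.
0–2 s: |Δx| = |5 − 2| = 3 m
2–8 s: |Δx| = |-4 − 5| = 9 m
8–14 s: |Δx| = |4 − -4| = 8 m
Total path = 20 m; average speed = 20/14 = 10/7 m/s.

10/7 m/s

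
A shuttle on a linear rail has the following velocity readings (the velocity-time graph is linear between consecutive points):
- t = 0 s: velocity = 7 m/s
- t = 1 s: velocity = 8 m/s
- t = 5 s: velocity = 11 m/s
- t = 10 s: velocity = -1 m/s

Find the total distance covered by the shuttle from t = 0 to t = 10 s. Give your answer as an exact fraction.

Distance (not displacement) is the total path length: add the absolute areas under v-t.
0–1 s: |½(7 + 8)(1)| = 7.5 m
1–5 s: |½(8 + 11)(4)| = 38 m
5–10 s: v = 0 at t = 115/12 s; triangle areas 605/24 + 5/24 = 305/12 m
Total distance = 851/12 m

851/12 m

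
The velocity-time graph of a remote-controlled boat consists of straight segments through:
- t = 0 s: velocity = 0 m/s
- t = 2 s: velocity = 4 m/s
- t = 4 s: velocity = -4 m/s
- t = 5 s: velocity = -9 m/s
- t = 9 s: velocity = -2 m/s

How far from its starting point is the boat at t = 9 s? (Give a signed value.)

Net displacement equals the area under the velocity-time graph (areas below the axis count negative).
0–2 s: ½(0 + 4)(2) = 4 m
2–4 s: ½(4 + -4)(2) = 0 m
4–5 s: ½(-4 + -9)(1) = -6.5 m
5–9 s: ½(-9 + -2)(4) = -22 m
Net displacement = -24.5 m

-24.5 m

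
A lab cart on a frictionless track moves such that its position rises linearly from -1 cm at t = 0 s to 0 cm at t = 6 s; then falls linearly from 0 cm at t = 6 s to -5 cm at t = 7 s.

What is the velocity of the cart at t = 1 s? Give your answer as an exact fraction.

1/6 cm/s

Velocity is the slope of the x-t graph on 0–6 s: (0 − -1)/(6 − 0) = 1/6 cm/s.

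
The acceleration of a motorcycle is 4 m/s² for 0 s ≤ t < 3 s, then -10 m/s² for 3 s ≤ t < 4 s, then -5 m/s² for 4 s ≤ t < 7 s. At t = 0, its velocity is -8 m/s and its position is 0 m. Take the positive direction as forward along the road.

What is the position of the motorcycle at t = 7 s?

-47.5 m

On each constant-a segment, Δv = aΔt and Δx = v₀Δt + ½aΔt²; chain segment to segment.
0–3 s: v starts -8 m/s; Δx = -8·3 + ½·4·3² = -6 m; v ends 4 m/s.
3–4 s: v starts 4 m/s; Δx = 4·1 + ½·-10·1² = -1 m; v ends -6 m/s.
4–7 s: v starts -6 m/s; Δx = -6·3 + ½·-5·3² = -40.5 m; v ends -21 m/s.
x(7) = 0 + Σ Δx = -47.5 m.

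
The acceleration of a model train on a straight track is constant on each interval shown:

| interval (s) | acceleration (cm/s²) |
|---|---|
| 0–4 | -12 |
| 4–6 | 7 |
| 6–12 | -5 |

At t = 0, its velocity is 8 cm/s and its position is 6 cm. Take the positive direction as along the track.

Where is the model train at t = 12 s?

-370 cm

On each constant-a segment, Δv = aΔt and Δx = v₀Δt + ½aΔt²; chain segment to segment.
0–4 s: v starts 8 cm/s; Δx = 8·4 + ½·-12·4² = -64 cm; v ends -40 cm/s.
4–6 s: v starts -40 cm/s; Δx = -40·2 + ½·7·2² = -66 cm; v ends -26 cm/s.
6–12 s: v starts -26 cm/s; Δx = -26·6 + ½·-5·6² = -246 cm; v ends -56 cm/s.
x(12) = 6 + Σ Δx = -370 cm.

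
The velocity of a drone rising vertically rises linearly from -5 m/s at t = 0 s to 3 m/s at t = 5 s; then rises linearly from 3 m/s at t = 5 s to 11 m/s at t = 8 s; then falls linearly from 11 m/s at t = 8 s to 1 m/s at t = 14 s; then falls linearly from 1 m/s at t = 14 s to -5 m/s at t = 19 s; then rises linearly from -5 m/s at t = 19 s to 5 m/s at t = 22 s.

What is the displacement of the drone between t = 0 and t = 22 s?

42 m

Net displacement equals the area under the velocity-time graph (areas below the axis count negative).
0–5 s: ½(-5 + 3)(5) = -5 m
5–8 s: ½(3 + 11)(3) = 21 m
8–14 s: ½(11 + 1)(6) = 36 m
14–19 s: ½(1 + -5)(5) = -10 m
19–22 s: ½(-5 + 5)(3) = 0 m
Net displacement = 42 m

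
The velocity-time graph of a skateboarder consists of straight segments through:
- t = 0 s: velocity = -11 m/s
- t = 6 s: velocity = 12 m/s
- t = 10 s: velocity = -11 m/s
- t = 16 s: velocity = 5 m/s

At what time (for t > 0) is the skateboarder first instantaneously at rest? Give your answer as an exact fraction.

v changes sign on 0–6 s (from -11 to 12); the graph is linear there, so v = 0 at t = 0 + (11)·(6 − 0)/(12 − -11) = 66/23 s.

t = 66/23 s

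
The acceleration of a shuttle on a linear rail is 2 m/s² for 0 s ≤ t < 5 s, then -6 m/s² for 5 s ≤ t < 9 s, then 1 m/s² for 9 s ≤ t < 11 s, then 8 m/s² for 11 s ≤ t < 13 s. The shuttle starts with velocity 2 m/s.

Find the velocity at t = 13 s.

Δv equals the area under the a-t graph; then v = v₀ + Δv.
0–5 s: 2 × 5 = 10 m/s
5–9 s: -6 × 4 = -24 m/s
9–11 s: 1 × 2 = 2 m/s
11–13 s: 8 × 2 = 16 m/s
Δv = 4 m/s, so v(13) = 2 + (4) = 6 m/s.

6 m/s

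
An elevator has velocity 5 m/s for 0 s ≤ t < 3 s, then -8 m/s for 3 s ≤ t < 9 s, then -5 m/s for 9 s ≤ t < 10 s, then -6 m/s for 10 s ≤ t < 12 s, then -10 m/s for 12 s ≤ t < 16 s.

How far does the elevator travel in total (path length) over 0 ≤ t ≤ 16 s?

120 m

Total distance travelled is ∫|v| dt — sum the magnitudes of each area piece.
0–3 s: |5| × 3 = 15 m
3–9 s: |-8| × 6 = 48 m
9–10 s: |-5| × 1 = 5 m
10–12 s: |-6| × 2 = 12 m
12–16 s: |-10| × 4 = 40 m
Total distance = 120 m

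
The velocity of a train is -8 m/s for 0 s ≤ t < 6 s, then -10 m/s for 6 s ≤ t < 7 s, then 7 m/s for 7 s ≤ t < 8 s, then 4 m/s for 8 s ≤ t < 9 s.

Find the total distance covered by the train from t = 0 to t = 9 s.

69 m

Total distance travelled is ∫|v| dt — sum the magnitudes of each area piece.
0–6 s: |-8| × 6 = 48 m
6–7 s: |-10| × 1 = 10 m
7–8 s: |7| × 1 = 7 m
8–9 s: |4| × 1 = 4 m
Total distance = 69 m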